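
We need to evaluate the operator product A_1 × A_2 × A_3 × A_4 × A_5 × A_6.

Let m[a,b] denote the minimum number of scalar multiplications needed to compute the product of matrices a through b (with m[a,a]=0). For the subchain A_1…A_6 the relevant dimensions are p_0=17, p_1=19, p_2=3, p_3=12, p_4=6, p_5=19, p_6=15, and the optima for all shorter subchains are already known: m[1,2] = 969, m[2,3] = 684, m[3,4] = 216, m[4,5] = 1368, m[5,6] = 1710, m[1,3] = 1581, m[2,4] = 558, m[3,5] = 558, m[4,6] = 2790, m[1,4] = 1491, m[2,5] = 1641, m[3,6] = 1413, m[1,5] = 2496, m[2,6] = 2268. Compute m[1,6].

3147

m[1,6] = min over k∈[1,5] of m[1,k]+m[k+1,6]+p_{0}·p_k·p_{6}.
k=1: 0 + 2268 + 17·19·15 = 7113; k=2: 969 + 1413 + 17·3·15 = 3147; k=3: 1581 + 2790 + 17·12·15 = 7431; k=4: 1491 + 1710 + 17·6·15 = 4731; k=5: 2496 + 0 + 17·19·15 = 7341.
Minimum: 3147 at k=2.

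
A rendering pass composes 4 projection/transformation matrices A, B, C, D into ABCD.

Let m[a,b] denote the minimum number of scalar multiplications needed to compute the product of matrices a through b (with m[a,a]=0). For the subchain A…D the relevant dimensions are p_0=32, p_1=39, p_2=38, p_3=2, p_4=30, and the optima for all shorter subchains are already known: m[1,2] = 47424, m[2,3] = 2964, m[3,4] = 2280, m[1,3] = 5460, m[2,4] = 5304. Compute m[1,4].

7380

m[1,4] = min over k∈[1,3] of m[1,k]+m[k+1,4]+p_{0}·p_k·p_{4}.
k=1: 0 + 5304 + 32·39·30 = 42744; k=2: 47424 + 2280 + 32·38·30 = 86184; k=3: 5460 + 0 + 32·2·30 = 7380.
Minimum: 7380 at k=3.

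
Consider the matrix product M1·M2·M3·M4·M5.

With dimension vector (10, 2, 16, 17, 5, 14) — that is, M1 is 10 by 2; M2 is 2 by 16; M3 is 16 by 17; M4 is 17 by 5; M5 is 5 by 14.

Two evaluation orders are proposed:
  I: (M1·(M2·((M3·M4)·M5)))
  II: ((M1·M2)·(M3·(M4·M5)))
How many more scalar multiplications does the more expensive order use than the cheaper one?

Order I = (M1·(M2·((M3·M4)·M5))): (M3·M4): 16×17 by 17×5 → 16×5, cost 16·17·5 = 1360; ((M3·M4)·M5): 16×5 by 5×14 → 16×14, cost 16·5·14 = 1120; cumulative 2480; (M2·((M3·M4)·M5)): 2×16 by 16×14 → 2×14, cost 2·16·14 = 448; cumulative 2928; (M1·(M2·((M3·M4)·M5))): 10×2 by 2×14 → 10×14, cost 10·2·14 = 280; cumulative 3208. Total 3208.
Order II = ((M1·M2)·(M3·(M4·M5))): (M1·M2): 10×2 by 2×16 → 10×16, cost 10·2·16 = 320; (M4·M5): 17×5 by 5×14 → 17×14, cost 17·5·14 = 1190; (M3·(M4·M5)): 16×17 by 17×14 → 16×14, cost 16·17·14 = 3808; cumulative 4998; ((M1·M2)·(M3·(M4·M5))): 10×16 by 16×14 → 10×14, cost 10·16·14 = 2240; cumulative 7558. Total 7558.
Difference: |3208 − 7558| = 4350.

4350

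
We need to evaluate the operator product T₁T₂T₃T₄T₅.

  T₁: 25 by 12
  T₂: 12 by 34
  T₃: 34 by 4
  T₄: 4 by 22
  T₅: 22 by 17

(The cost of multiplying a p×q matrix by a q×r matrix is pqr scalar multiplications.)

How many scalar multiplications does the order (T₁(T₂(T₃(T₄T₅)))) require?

(T₄T₅): 4×22 by 22×17 → 4×17, cost 4·22·17 = 1496
(T₃(T₄T₅)): 34×4 by 4×17 → 34×17, cost 34·4·17 = 2312; cumulative 3808
(T₂(T₃(T₄T₅))): 12×34 by 34×17 → 12×17, cost 12·34·17 = 6936; cumulative 10744
(T₁(T₂(T₃(T₄T₅)))): 25×12 by 12×17 → 25×17, cost 25·12·17 = 5100; cumulative 15844
Total: 15844 scalar multiplications.

15844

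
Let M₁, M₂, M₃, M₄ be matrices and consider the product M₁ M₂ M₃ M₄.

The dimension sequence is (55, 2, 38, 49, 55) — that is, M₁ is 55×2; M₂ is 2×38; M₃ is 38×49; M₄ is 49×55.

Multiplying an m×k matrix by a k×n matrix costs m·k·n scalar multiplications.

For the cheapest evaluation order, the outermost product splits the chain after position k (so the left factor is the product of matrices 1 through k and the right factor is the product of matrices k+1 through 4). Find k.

1

Adjacent pairs: M₁M₂ = 55·2·38 = 4180; M₂M₃ = 2·38·49 = 3724; M₃M₄ = 38·49·55 = 102410.
Length 3: M₁..M₃: k=1: 0+3724+55·2·49=9114; k=2: 4180+0+55·38·49=106590 → min 9114 | M₂..M₄: k=2: 0+102410+2·38·55=106590; k=3: 3724+0+2·49·55=9114 → min 9114.
Top-level splits: k=1: (M₁..M₁)·(M₂..M₄) → 0+9114+55·2·55 = 15164; k=2: (M₁..M₂)·(M₃..M₄) → 4180+102410+55·38·55 = 221540; k=3: (M₁..M₃)·(M₄..M₄) → 9114+0+55·49·55 = 157339.
Best split is after M₁, i.e. k = 1.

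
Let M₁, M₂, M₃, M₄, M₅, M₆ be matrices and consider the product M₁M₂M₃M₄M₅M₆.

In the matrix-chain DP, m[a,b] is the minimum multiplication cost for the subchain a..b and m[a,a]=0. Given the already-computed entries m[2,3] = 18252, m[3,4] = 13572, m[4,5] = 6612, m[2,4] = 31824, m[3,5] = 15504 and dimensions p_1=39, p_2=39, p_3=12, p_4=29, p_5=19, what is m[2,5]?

33756

m[2,5] = min over k∈[2,4] of m[2,k]+m[k+1,5]+p_{1}·p_k·p_{5}.
k=2: 0 + 15504 + 39·39·19 = 44403; k=3: 18252 + 6612 + 39·12·19 = 33756; k=4: 31824 + 0 + 39·29·19 = 53313.
Minimum: 33756 at k=3.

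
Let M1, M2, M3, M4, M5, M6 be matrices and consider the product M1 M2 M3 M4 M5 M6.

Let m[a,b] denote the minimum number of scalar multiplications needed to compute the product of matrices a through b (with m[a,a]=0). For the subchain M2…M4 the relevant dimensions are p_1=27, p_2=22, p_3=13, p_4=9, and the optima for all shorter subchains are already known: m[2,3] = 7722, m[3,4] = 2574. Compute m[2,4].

m[2,4] = min over k∈[2,3] of m[2,k]+m[k+1,4]+p_{1}·p_k·p_{4}.
k=2: 0 + 2574 + 27·22·9 = 7920; k=3: 7722 + 0 + 27·13·9 = 10881.
Minimum: 7920 at k=2.

7920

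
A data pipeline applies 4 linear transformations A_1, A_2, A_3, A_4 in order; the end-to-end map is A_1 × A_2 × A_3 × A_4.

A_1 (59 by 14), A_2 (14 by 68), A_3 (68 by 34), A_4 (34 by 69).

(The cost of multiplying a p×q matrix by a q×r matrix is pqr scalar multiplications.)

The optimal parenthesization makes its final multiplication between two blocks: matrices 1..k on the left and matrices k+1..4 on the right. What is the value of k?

Adjacent pairs: A_1A_2 = 59·14·68 = 56168; A_2A_3 = 14·68·34 = 32368; A_3A_4 = 68·34·69 = 159528.
Length 3: A_1..A_3: k=1: 0+32368+59·14·34=60452; k=2: 56168+0+59·68·34=192576 → min 60452 | A_2..A_4: k=2: 0+159528+14·68·69=225216; k=3: 32368+0+14·34·69=65212 → min 65212.
Top-level splits: k=1: (A_1..A_1)·(A_2..A_4) → 0+65212+59·14·69 = 122206; k=2: (A_1..A_2)·(A_3..A_4) → 56168+159528+59·68·69 = 492524; k=3: (A_1..A_3)·(A_4..A_4) → 60452+0+59·34·69 = 198866.
Best split is after A_1, i.e. k = 1.

1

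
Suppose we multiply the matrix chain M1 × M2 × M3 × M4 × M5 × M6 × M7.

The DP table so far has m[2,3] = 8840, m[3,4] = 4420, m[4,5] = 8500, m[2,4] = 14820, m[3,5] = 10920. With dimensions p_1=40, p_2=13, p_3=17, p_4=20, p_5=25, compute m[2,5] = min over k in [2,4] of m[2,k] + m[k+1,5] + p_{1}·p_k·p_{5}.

23920

m[2,5] = min over k∈[2,4] of m[2,k]+m[k+1,5]+p_{1}·p_k·p_{5}.
k=2: 0 + 10920 + 40·13·25 = 23920; k=3: 8840 + 8500 + 40·17·25 = 34340; k=4: 14820 + 0 + 40·20·25 = 34820.
Minimum: 23920 at k=2.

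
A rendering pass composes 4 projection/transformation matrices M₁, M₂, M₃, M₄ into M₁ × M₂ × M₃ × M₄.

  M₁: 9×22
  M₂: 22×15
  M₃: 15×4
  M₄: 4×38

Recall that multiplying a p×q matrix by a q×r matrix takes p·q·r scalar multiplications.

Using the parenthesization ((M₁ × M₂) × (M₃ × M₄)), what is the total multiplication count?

(M₁ × M₂): 9×22 by 22×15 → 9×15, cost 9·22·15 = 2970
(M₃ × M₄): 15×4 by 4×38 → 15×38, cost 15·4·38 = 2280
((M₁ × M₂) × (M₃ × M₄)): 9×15 by 15×38 → 9×38, cost 9·15·38 = 5130; cumulative 10380
Total: 10380 scalar multiplications.

10380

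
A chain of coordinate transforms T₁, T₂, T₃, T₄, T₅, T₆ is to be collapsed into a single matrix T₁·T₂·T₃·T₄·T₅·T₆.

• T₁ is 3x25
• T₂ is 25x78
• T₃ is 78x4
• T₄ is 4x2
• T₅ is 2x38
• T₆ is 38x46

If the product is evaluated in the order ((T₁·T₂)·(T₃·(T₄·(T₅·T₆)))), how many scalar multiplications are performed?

34830

(T₁·T₂): 3×25 by 25×78 → 3×78, cost 3·25·78 = 5850
(T₅·T₆): 2×38 by 38×46 → 2×46, cost 2·38·46 = 3496
(T₄·(T₅·T₆)): 4×2 by 2×46 → 4×46, cost 4·2·46 = 368; cumulative 3864
(T₃·(T₄·(T₅·T₆))): 78×4 by 4×46 → 78×46, cost 78·4·46 = 14352; cumulative 18216
((T₁·T₂)·(T₃·(T₄·(T₅·T₆)))): 3×78 by 78×46 → 3×46, cost 3·78·46 = 10764; cumulative 34830
Total: 34830 scalar multiplications.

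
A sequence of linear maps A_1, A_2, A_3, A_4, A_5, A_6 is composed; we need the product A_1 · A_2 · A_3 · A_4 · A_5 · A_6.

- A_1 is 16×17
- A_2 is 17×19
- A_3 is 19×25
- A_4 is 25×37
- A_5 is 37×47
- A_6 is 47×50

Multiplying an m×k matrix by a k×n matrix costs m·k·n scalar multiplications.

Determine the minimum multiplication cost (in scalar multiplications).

92992

Adjacent pairs: A_1A_2 = 16·17·19 = 5168; A_2A_3 = 17·19·25 = 8075; A_3A_4 = 19·25·37 = 17575; A_4A_5 = 25·37·47 = 43475; A_5A_6 = 37·47·50 = 86950.
Length 3: A_1..A_3: k=1: 0+8075+16·17·25=14875; k=2: 5168+0+16·19·25=12768 → min 12768 | A_2..A_4: k=2: 0+17575+17·19·37=29526; k=3: 8075+0+17·25·37=23800 → min 23800 | A_3..A_5: k=3: 0+43475+19·25·47=65800; k=4: 17575+0+19·37·47=50616 → min 50616 | A_4..A_6: k=4: 0+86950+25·37·50=133200; k=5: 43475+0+25·47·50=102225 → min 102225.
Length 4: A_1..A_4: k=1: 0+23800+16·17·37=33864; k=2: 5168+17575+16·19·37=33991; k=3: 12768+0+16·25·37=27568 → min 27568 | A_2..A_5: k=2: 0+50616+17·19·47=65797; k=3: 8075+43475+17·25·47=71525; k=4: 23800+0+17·37·47=53363 → min 53363 | A_3..A_6: k=3: 0+102225+19·25·50=125975; k=4: 17575+86950+19·37·50=139675; k=5: 50616+0+19·47·50=95266 → min 95266.
Length 5: A_1..A_5: k=1: 0+53363+16·17·47=66147; k=2: 5168+50616+16·19·47=70072; k=3: 12768+43475+16·25·47=75043; k=4: 27568+0+16·37·47=55392 → min 55392 | A_2..A_6: k=2: 0+95266+17·19·50=111416; k=3: 8075+102225+17·25·50=131550; k=4: 23800+86950+17·37·50=142200; k=5: 53363+0+17·47·50=93313 → min 93313.
Length 6: A_1..A_6: k=1: 0+93313+16·17·50=106913; k=2: 5168+95266+16·19·50=115634; k=3: 12768+102225+16·25·50=134993; k=4: 27568+86950+16·37·50=144118; k=5: 55392+0+16·47·50=92992 → min 92992.
Optimal order: (((((A_1 · A_2) · A_3) · A_4) · A_5) · A_6) with cost 92992.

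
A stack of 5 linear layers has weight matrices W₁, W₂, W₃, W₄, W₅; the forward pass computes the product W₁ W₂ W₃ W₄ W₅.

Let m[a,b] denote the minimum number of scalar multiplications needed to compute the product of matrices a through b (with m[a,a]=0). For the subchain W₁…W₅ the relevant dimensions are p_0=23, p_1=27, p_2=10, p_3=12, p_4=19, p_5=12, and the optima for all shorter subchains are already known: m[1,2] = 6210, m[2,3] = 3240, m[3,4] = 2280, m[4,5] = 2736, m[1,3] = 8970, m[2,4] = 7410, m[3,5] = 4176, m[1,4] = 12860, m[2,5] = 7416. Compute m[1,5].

13146

m[1,5] = min over k∈[1,4] of m[1,k]+m[k+1,5]+p_{0}·p_k·p_{5}.
k=1: 0 + 7416 + 23·27·12 = 14868; k=2: 6210 + 4176 + 23·10·12 = 13146; k=3: 8970 + 2736 + 23·12·12 = 15018; k=4: 12860 + 0 + 23·19·12 = 18104.
Minimum: 13146 at k=2.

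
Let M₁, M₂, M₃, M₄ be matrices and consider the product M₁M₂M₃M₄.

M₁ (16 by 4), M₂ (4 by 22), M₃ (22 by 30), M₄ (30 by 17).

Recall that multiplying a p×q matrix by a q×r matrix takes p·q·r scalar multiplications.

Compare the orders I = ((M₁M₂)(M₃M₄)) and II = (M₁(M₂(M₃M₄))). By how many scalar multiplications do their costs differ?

Order I = ((M₁M₂)(M₃M₄)): (M₁M₂): 16×4 by 4×22 → 16×22, cost 16·4·22 = 1408; (M₃M₄): 22×30 by 30×17 → 22×17, cost 22·30·17 = 11220; ((M₁M₂)(M₃M₄)): 16×22 by 22×17 → 16×17, cost 16·22·17 = 5984; cumulative 18612. Total 18612.
Order II = (M₁(M₂(M₃M₄))): (M₃M₄): 22×30 by 30×17 → 22×17, cost 22·30·17 = 11220; (M₂(M₃M₄)): 4×22 by 22×17 → 4×17, cost 4·22·17 = 1496; cumulative 12716; (M₁(M₂(M₃M₄))): 16×4 by 4×17 → 16×17, cost 16·4·17 = 1088; cumulative 13804. Total 13804.
Difference: |18612 − 13804| = 4808.

4808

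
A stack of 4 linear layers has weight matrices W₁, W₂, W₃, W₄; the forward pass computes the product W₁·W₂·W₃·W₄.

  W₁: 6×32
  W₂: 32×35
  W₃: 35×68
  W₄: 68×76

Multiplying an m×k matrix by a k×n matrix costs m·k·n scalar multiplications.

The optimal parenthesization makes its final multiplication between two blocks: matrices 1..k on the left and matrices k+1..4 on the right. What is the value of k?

3

Adjacent pairs: W₁W₂ = 6·32·35 = 6720; W₂W₃ = 32·35·68 = 76160; W₃W₄ = 35·68·76 = 180880.
Length 3: W₁..W₃: k=1: 0+76160+6·32·68=89216; k=2: 6720+0+6·35·68=21000 → min 21000 | W₂..W₄: k=2: 0+180880+32·35·76=266000; k=3: 76160+0+32·68·76=241536 → min 241536.
Top-level splits: k=1: (W₁..W₁)·(W₂..W₄) → 0+241536+6·32·76 = 256128; k=2: (W₁..W₂)·(W₃..W₄) → 6720+180880+6·35·76 = 203560; k=3: (W₁..W₃)·(W₄..W₄) → 21000+0+6·68·76 = 52008.
Best split is after W₃, i.e. k = 3.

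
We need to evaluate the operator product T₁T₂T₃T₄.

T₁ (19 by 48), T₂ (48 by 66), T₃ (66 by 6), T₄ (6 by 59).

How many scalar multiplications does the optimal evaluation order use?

31206

Adjacent pairs: T₁T₂ = 19·48·66 = 60192; T₂T₃ = 48·66·6 = 19008; T₃T₄ = 66·6·59 = 23364.
Length 3: T₁..T₃: k=1: 0+19008+19·48·6=24480; k=2: 60192+0+19·66·6=67716 → min 24480 | T₂..T₄: k=2: 0+23364+48·66·59=210276; k=3: 19008+0+48·6·59=36000 → min 36000.
Length 4: T₁..T₄: k=1: 0+36000+19·48·59=89808; k=2: 60192+23364+19·66·59=157542; k=3: 24480+0+19·6·59=31206 → min 31206.
Optimal order: ((T₁(T₂T₃))T₄) with cost 31206.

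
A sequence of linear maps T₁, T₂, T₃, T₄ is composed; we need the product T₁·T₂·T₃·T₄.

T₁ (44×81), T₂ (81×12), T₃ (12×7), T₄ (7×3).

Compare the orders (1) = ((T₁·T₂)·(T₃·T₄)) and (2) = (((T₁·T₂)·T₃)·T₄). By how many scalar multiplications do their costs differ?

2784

Order (1) = ((T₁·T₂)·(T₃·T₄)): (T₁·T₂): 44×81 by 81×12 → 44×12, cost 44·81·12 = 42768; (T₃·T₄): 12×7 by 7×3 → 12×3, cost 12·7·3 = 252; ((T₁·T₂)·(T₃·T₄)): 44×12 by 12×3 → 44×3, cost 44·12·3 = 1584; cumulative 44604. Total 44604.
Order (2) = (((T₁·T₂)·T₃)·T₄): (T₁·T₂): 44×81 by 81×12 → 44×12, cost 44·81·12 = 42768; ((T₁·T₂)·T₃): 44×12 by 12×7 → 44×7, cost 44·12·7 = 3696; cumulative 46464; (((T₁·T₂)·T₃)·T₄): 44×7 by 7×3 → 44×3, cost 44·7·3 = 924; cumulative 47388. Total 47388.
Difference: |44604 − 47388| = 2784.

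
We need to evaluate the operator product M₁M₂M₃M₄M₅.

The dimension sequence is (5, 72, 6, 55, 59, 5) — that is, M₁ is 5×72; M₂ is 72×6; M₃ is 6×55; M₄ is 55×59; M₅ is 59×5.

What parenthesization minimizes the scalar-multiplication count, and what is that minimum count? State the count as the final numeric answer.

Adjacent pairs: M₁M₂ = 5·72·6 = 2160; M₂M₃ = 72·6·55 = 23760; M₃M₄ = 6·55·59 = 19470; M₄M₅ = 55·59·5 = 16225.
Length 3: M₁..M₃: k=1: 0+23760+5·72·55=43560; k=2: 2160+0+5·6·55=3810 → min 3810 | M₂..M₄: k=2: 0+19470+72·6·59=44958; k=3: 23760+0+72·55·59=257400 → min 44958 | M₃..M₅: k=3: 0+16225+6·55·5=17875; k=4: 19470+0+6·59·5=21240 → min 17875.
Length 4: M₁..M₄: k=1: 0+44958+5·72·59=66198; k=2: 2160+19470+5·6·59=23400; k=3: 3810+0+5·55·59=20035 → min 20035 | M₂..M₅: k=2: 0+17875+72·6·5=20035; k=3: 23760+16225+72·55·5=59785; k=4: 44958+0+72·59·5=66198 → min 20035.
Length 5: M₁..M₅: k=1: 0+20035+5·72·5=21835; k=2: 2160+17875+5·6·5=20185; k=3: 3810+16225+5·55·5=21410; k=4: 20035+0+5·59·5=21510 → min 20185.
Optimal parenthesization: ((M₁M₂)(M₃(M₄M₅))) with cost 20185.

20185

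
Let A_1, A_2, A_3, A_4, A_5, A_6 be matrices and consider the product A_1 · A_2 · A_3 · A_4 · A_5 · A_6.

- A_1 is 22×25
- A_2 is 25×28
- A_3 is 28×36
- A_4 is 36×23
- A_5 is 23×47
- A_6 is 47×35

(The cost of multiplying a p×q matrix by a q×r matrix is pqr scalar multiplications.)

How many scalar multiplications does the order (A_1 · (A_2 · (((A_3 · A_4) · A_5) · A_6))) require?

(A_3 · A_4): 28×36 by 36×23 → 28×23, cost 28·36·23 = 23184
((A_3 · A_4) · A_5): 28×23 by 23×47 → 28×47, cost 28·23·47 = 30268; cumulative 53452
(((A_3 · A_4) · A_5) · A_6): 28×47 by 47×35 → 28×35, cost 28·47·35 = 46060; cumulative 99512
(A_2 · (((A_3 · A_4) · A_5) · A_6)): 25×28 by 28×35 → 25×35, cost 25·28·35 = 24500; cumulative 124012
(A_1 · (A_2 · (((A_3 · A_4) · A_5) · A_6))): 22×25 by 25×35 → 22×35, cost 22·25·35 = 19250; cumulative 143262
Total: 143262 scalar multiplications.

143262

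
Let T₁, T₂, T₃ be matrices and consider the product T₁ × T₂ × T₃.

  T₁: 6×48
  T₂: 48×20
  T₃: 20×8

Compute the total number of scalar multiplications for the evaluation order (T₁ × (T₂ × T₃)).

(T₂ × T₃): 48×20 by 20×8 → 48×8, cost 48·20·8 = 7680
(T₁ × (T₂ × T₃)): 6×48 by 48×8 → 6×8, cost 6·48·8 = 2304; cumulative 9984
Total: 9984 scalar multiplications.

9984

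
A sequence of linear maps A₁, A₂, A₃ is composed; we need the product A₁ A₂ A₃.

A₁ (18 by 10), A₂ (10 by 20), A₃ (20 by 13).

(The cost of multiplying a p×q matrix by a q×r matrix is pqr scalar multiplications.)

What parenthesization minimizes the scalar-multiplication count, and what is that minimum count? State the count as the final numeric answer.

(A₁ (A₂ A₃)): cost 4940.
((A₁ A₂) A₃): cost 8280.
Optimal: (A₁ (A₂ A₃)) with cost 4940.

4940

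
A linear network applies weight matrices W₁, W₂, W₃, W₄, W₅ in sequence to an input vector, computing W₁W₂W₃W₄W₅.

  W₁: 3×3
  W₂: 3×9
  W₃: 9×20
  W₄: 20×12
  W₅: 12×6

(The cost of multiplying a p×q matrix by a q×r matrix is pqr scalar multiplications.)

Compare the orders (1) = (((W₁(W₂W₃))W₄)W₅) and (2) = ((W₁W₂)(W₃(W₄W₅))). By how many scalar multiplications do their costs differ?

1107

Order (1) = (((W₁(W₂W₃))W₄)W₅): (W₂W₃): 3×9 by 9×20 → 3×20, cost 3·9·20 = 540; (W₁(W₂W₃)): 3×3 by 3×20 → 3×20, cost 3·3·20 = 180; cumulative 720; ((W₁(W₂W₃))W₄): 3×20 by 20×12 → 3×12, cost 3·20·12 = 720; cumulative 1440; (((W₁(W₂W₃))W₄)W₅): 3×12 by 12×6 → 3×6, cost 3·12·6 = 216; cumulative 1656. Total 1656.
Order (2) = ((W₁W₂)(W₃(W₄W₅))): (W₁W₂): 3×3 by 3×9 → 3×9, cost 3·3·9 = 81; (W₄W₅): 20×12 by 12×6 → 20×6, cost 20·12·6 = 1440; (W₃(W₄W₅)): 9×20 by 20×6 → 9×6, cost 9·20·6 = 1080; cumulative 2520; ((W₁W₂)(W₃(W₄W₅))): 3×9 by 9×6 → 3×6, cost 3·9·6 = 162; cumulative 2763. Total 2763.
Difference: |1656 − 2763| = 1107.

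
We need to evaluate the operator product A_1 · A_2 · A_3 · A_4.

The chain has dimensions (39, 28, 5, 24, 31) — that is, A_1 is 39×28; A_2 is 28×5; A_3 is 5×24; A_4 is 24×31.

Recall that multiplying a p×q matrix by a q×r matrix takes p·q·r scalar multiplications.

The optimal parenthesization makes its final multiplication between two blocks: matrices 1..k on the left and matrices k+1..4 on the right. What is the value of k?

Adjacent pairs: A_1A_2 = 39·28·5 = 5460; A_2A_3 = 28·5·24 = 3360; A_3A_4 = 5·24·31 = 3720.
Length 3: A_1..A_3: k=1: 0+3360+39·28·24=29568; k=2: 5460+0+39·5·24=10140 → min 10140 | A_2..A_4: k=2: 0+3720+28·5·31=8060; k=3: 3360+0+28·24·31=24192 → min 8060.
Top-level splits: k=1: (A_1..A_1)·(A_2..A_4) → 0+8060+39·28·31 = 41912; k=2: (A_1..A_2)·(A_3..A_4) → 5460+3720+39·5·31 = 15225; k=3: (A_1..A_3)·(A_4..A_4) → 10140+0+39·24·31 = 39156.
Best split is after A_2, i.e. k = 2.

2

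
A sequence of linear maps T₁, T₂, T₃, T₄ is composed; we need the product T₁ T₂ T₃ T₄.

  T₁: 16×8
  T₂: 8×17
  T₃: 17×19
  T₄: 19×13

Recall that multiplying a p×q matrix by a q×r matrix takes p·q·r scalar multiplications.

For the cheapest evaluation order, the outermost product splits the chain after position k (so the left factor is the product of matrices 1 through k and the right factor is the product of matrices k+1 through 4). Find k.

Adjacent pairs: T₁T₂ = 16·8·17 = 2176; T₂T₃ = 8·17·19 = 2584; T₃T₄ = 17·19·13 = 4199.
Length 3: T₁..T₃: k=1: 0+2584+16·8·19=5016; k=2: 2176+0+16·17·19=7344 → min 5016 | T₂..T₄: k=2: 0+4199+8·17·13=5967; k=3: 2584+0+8·19·13=4560 → min 4560.
Top-level splits: k=1: (T₁..T₁)·(T₂..T₄) → 0+4560+16·8·13 = 6224; k=2: (T₁..T₂)·(T₃..T₄) → 2176+4199+16·17·13 = 9911; k=3: (T₁..T₃)·(T₄..T₄) → 5016+0+16·19·13 = 8968.
Best split is after T₁, i.e. k = 1.

1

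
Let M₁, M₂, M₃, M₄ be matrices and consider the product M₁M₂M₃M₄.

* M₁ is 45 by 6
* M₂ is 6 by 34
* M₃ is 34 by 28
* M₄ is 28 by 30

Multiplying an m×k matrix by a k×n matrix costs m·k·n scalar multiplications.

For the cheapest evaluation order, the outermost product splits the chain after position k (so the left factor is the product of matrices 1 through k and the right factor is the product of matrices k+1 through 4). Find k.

Adjacent pairs: M₁M₂ = 45·6·34 = 9180; M₂M₃ = 6·34·28 = 5712; M₃M₄ = 34·28·30 = 28560.
Length 3: M₁..M₃: k=1: 0+5712+45·6·28=13272; k=2: 9180+0+45·34·28=52020 → min 13272 | M₂..M₄: k=2: 0+28560+6·34·30=34680; k=3: 5712+0+6·28·30=10752 → min 10752.
Top-level splits: k=1: (M₁..M₁)·(M₂..M₄) → 0+10752+45·6·30 = 18852; k=2: (M₁..M₂)·(M₃..M₄) → 9180+28560+45·34·30 = 83640; k=3: (M₁..M₃)·(M₄..M₄) → 13272+0+45·28·30 = 51072.
Best split is after M₁, i.e. k = 1.

1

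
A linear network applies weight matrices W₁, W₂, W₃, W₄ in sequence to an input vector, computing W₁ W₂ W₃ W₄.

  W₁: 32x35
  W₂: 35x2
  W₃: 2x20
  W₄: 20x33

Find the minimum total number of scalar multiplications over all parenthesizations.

5672

Adjacent pairs: W₁W₂ = 32·35·2 = 2240; W₂W₃ = 35·2·20 = 1400; W₃W₄ = 2·20·33 = 1320.
Length 3: W₁..W₃: k=1: 0+1400+32·35·20=23800; k=2: 2240+0+32·2·20=3520 → min 3520 | W₂..W₄: k=2: 0+1320+35·2·33=3630; k=3: 1400+0+35·20·33=24500 → min 3630.
Length 4: W₁..W₄: k=1: 0+3630+32·35·33=40590; k=2: 2240+1320+32·2·33=5672; k=3: 3520+0+32·20·33=24640 → min 5672.
Optimal order: ((W₁ W₂) (W₃ W₄)) with cost 5672.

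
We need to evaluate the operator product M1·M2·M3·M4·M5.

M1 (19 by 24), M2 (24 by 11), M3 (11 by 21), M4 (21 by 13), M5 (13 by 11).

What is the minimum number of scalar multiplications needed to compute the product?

11891

Adjacent pairs: M1M2 = 19·24·11 = 5016; M2M3 = 24·11·21 = 5544; M3M4 = 11·21·13 = 3003; M4M5 = 21·13·11 = 3003.
Length 3: M1..M3: k=1: 0+5544+19·24·21=15120; k=2: 5016+0+19·11·21=9405 → min 9405 | M2..M4: k=2: 0+3003+24·11·13=6435; k=3: 5544+0+24·21·13=12096 → min 6435 | M3..M5: k=3: 0+3003+11·21·11=5544; k=4: 3003+0+11·13·11=4576 → min 4576.
Length 4: M1..M4: k=1: 0+6435+19·24·13=12363; k=2: 5016+3003+19·11·13=10736; k=3: 9405+0+19·21·13=14592 → min 10736 | M2..M5: k=2: 0+4576+24·11·11=7480; k=3: 5544+3003+24·21·11=14091; k=4: 6435+0+24·13·11=9867 → min 7480.
Length 5: M1..M5: k=1: 0+7480+19·24·11=12496; k=2: 5016+4576+19·11·11=11891; k=3: 9405+3003+19·21·11=16797; k=4: 10736+0+19·13·11=13453 → min 11891.
Optimal order: ((M1·M2)·((M3·M4)·M5)) with cost 11891.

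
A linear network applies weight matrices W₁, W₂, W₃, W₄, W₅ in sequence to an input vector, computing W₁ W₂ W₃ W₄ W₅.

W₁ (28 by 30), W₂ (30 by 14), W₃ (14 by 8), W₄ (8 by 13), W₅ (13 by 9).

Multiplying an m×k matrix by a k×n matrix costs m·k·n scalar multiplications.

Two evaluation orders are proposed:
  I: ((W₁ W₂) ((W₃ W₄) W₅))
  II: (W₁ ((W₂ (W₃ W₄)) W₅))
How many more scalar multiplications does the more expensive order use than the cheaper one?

Order I = ((W₁ W₂) ((W₃ W₄) W₅)): (W₁ W₂): 28×30 by 30×14 → 28×14, cost 28·30·14 = 11760; (W₃ W₄): 14×8 by 8×13 → 14×13, cost 14·8·13 = 1456; ((W₃ W₄) W₅): 14×13 by 13×9 → 14×9, cost 14·13·9 = 1638; cumulative 3094; ((W₁ W₂) ((W₃ W₄) W₅)): 28×14 by 14×9 → 28×9, cost 28·14·9 = 3528; cumulative 18382. Total 18382.
Order II = (W₁ ((W₂ (W₃ W₄)) W₅)): (W₃ W₄): 14×8 by 8×13 → 14×13, cost 14·8·13 = 1456; (W₂ (W₃ W₄)): 30×14 by 14×13 → 30×13, cost 30·14·13 = 5460; cumulative 6916; ((W₂ (W₃ W₄)) W₅): 30×13 by 13×9 → 30×9, cost 30·13·9 = 3510; cumulative 10426; (W₁ ((W₂ (W₃ W₄)) W₅)): 28×30 by 30×9 → 28×9, cost 28·30·9 = 7560; cumulative 17986. Total 17986.
Difference: |18382 − 17986| = 396.

396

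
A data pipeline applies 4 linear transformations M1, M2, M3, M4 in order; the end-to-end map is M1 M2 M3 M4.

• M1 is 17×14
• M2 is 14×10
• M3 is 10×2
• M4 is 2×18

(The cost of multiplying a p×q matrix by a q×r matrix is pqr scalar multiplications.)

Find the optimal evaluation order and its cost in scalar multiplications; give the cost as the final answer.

1368

Adjacent pairs: M1M2 = 17·14·10 = 2380; M2M3 = 14·10·2 = 280; M3M4 = 10·2·18 = 360.
Length 3: M1..M3: k=1: 0+280+17·14·2=756; k=2: 2380+0+17·10·2=2720 → min 756 | M2..M4: k=2: 0+360+14·10·18=2880; k=3: 280+0+14·2·18=784 → min 784.
Length 4: M1..M4: k=1: 0+784+17·14·18=5068; k=2: 2380+360+17·10·18=5800; k=3: 756+0+17·2·18=1368 → min 1368.
Optimal parenthesization: ((M1 (M2 M3)) M4) with cost 1368.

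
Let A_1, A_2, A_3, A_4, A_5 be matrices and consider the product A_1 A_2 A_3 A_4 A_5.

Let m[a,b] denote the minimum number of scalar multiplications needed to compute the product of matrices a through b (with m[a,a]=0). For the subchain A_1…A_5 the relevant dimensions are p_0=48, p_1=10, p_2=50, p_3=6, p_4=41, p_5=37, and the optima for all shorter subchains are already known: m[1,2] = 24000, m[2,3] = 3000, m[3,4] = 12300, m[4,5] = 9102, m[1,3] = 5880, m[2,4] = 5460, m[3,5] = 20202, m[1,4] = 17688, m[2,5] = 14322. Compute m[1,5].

m[1,5] = min over k∈[1,4] of m[1,k]+m[k+1,5]+p_{0}·p_k·p_{5}.
k=1: 0 + 14322 + 48·10·37 = 32082; k=2: 24000 + 20202 + 48·50·37 = 133002; k=3: 5880 + 9102 + 48·6·37 = 25638; k=4: 17688 + 0 + 48·41·37 = 90504.
Minimum: 25638 at k=3.

25638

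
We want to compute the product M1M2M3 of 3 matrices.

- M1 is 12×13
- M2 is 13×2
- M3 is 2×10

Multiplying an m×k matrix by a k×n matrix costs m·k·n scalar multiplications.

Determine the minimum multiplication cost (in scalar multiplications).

Order (M1(M2M3)): (M2M3): 13×2 by 2×10 → 13×10, cost 13·2·10 = 260; (M1(M2M3)): 12×13 by 13×10 → 12×10, cost 12·13·10 = 1560; cumulative 1820. Total 1820.
Order ((M1M2)M3): (M1M2): 12×13 by 13×2 → 12×2, cost 12·13·2 = 312; ((M1M2)M3): 12×2 by 2×10 → 12×10, cost 12·2·10 = 240; cumulative 552. Total 552.
Minimum: 552.

552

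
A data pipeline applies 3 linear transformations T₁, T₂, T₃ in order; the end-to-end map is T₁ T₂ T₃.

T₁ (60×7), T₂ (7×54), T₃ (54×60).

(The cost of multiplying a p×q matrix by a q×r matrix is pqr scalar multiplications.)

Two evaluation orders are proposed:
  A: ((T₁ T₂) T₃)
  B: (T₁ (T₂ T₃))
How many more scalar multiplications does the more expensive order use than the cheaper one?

Order A = ((T₁ T₂) T₃): (T₁ T₂): 60×7 by 7×54 → 60×54, cost 60·7·54 = 22680; ((T₁ T₂) T₃): 60×54 by 54×60 → 60×60, cost 60·54·60 = 194400; cumulative 217080. Total 217080.
Order B = (T₁ (T₂ T₃)): (T₂ T₃): 7×54 by 54×60 → 7×60, cost 7·54·60 = 22680; (T₁ (T₂ T₃)): 60×7 by 7×60 → 60×60, cost 60·7·60 = 25200; cumulative 47880. Total 47880.
Difference: |217080 − 47880| = 169200.

169200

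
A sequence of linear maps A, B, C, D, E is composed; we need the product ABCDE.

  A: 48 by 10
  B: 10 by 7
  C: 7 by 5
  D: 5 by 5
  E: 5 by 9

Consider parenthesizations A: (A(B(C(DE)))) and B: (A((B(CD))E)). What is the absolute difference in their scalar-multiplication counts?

195

Order A = (A(B(C(DE)))): (DE): 5×5 by 5×9 → 5×9, cost 5·5·9 = 225; (C(DE)): 7×5 by 5×9 → 7×9, cost 7·5·9 = 315; cumulative 540; (B(C(DE))): 10×7 by 7×9 → 10×9, cost 10·7·9 = 630; cumulative 1170; (A(B(C(DE)))): 48×10 by 10×9 → 48×9, cost 48·10·9 = 4320; cumulative 5490. Total 5490.
Order B = (A((B(CD))E)): (CD): 7×5 by 5×5 → 7×5, cost 7·5·5 = 175; (B(CD)): 10×7 by 7×5 → 10×5, cost 10·7·5 = 350; cumulative 525; ((B(CD))E): 10×5 by 5×9 → 10×9, cost 10·5·9 = 450; cumulative 975; (A((B(CD))E)): 48×10 by 10×9 → 48×9, cost 48·10·9 = 4320; cumulative 5295. Total 5295.
Difference: |5490 − 5295| = 195.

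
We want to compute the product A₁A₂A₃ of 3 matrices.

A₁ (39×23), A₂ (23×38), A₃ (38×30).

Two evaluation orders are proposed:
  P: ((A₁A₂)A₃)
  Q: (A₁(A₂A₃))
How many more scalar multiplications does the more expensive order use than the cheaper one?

25416

Order P = ((A₁A₂)A₃): (A₁A₂): 39×23 by 23×38 → 39×38, cost 39·23·38 = 34086; ((A₁A₂)A₃): 39×38 by 38×30 → 39×30, cost 39·38·30 = 44460; cumulative 78546. Total 78546.
Order Q = (A₁(A₂A₃)): (A₂A₃): 23×38 by 38×30 → 23×30, cost 23·38·30 = 26220; (A₁(A₂A₃)): 39×23 by 23×30 → 39×30, cost 39·23·30 = 26910; cumulative 53130. Total 53130.
Difference: |78546 − 53130| = 25416.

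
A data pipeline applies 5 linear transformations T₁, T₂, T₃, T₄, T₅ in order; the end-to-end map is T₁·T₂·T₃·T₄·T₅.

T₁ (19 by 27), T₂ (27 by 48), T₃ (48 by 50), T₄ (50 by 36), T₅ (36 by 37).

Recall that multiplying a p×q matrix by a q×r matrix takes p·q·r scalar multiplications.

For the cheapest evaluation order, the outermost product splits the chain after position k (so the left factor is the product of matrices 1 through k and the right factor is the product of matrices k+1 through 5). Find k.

4

Adjacent pairs: T₁T₂ = 19·27·48 = 24624; T₂T₃ = 27·48·50 = 64800; T₃T₄ = 48·50·36 = 86400; T₄T₅ = 50·36·37 = 66600.
Length 3: T₁..T₃: k=1: 0+64800+19·27·50=90450; k=2: 24624+0+19·48·50=70224 → min 70224 | T₂..T₄: k=2: 0+86400+27·48·36=133056; k=3: 64800+0+27·50·36=113400 → min 113400 | T₃..T₅: k=3: 0+66600+48·50·37=155400; k=4: 86400+0+48·36·37=150336 → min 150336.
Length 4: T₁..T₄: k=1: 0+113400+19·27·36=131868; k=2: 24624+86400+19·48·36=143856; k=3: 70224+0+19·50·36=104424 → min 104424 | T₂..T₅: k=2: 0+150336+27·48·37=198288; k=3: 64800+66600+27·50·37=181350; k=4: 113400+0+27·36·37=149364 → min 149364.
Top-level splits: k=1: (T₁..T₁)·(T₂..T₅) → 0+149364+19·27·37 = 168345; k=2: (T₁..T₂)·(T₃..T₅) → 24624+150336+19·48·37 = 208704; k=3: (T₁..T₃)·(T₄..T₅) → 70224+66600+19·50·37 = 171974; k=4: (T₁..T₄)·(T₅..T₅) → 104424+0+19·36·37 = 129732.
Best split is after T₄, i.e. k = 4.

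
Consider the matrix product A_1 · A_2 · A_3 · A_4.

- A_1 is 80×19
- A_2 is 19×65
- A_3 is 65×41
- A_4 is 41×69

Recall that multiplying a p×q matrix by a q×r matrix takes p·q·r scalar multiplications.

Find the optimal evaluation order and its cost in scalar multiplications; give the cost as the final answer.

209266

Adjacent pairs: A_1A_2 = 80·19·65 = 98800; A_2A_3 = 19·65·41 = 50635; A_3A_4 = 65·41·69 = 183885.
Length 3: A_1..A_3: k=1: 0+50635+80·19·41=112955; k=2: 98800+0+80·65·41=312000 → min 112955 | A_2..A_4: k=2: 0+183885+19·65·69=269100; k=3: 50635+0+19·41·69=104386 → min 104386.
Length 4: A_1..A_4: k=1: 0+104386+80·19·69=209266; k=2: 98800+183885+80·65·69=641485; k=3: 112955+0+80·41·69=339275 → min 209266.
Optimal parenthesization: (A_1 · ((A_2 · A_3) · A_4)) with cost 209266.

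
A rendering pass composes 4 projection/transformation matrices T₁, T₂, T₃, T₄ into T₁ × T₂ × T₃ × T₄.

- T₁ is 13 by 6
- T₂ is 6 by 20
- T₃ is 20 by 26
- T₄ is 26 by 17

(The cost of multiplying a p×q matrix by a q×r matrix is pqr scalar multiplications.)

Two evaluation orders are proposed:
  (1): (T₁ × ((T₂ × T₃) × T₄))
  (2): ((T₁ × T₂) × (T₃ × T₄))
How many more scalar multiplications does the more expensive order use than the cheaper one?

Order (1) = (T₁ × ((T₂ × T₃) × T₄)): (T₂ × T₃): 6×20 by 20×26 → 6×26, cost 6·20·26 = 3120; ((T₂ × T₃) × T₄): 6×26 by 26×17 → 6×17, cost 6·26·17 = 2652; cumulative 5772; (T₁ × ((T₂ × T₃) × T₄)): 13×6 by 6×17 → 13×17, cost 13·6·17 = 1326; cumulative 7098. Total 7098.
Order (2) = ((T₁ × T₂) × (T₃ × T₄)): (T₁ × T₂): 13×6 by 6×20 → 13×20, cost 13·6·20 = 1560; (T₃ × T₄): 20×26 by 26×17 → 20×17, cost 20·26·17 = 8840; ((T₁ × T₂) × (T₃ × T₄)): 13×20 by 20×17 → 13×17, cost 13·20·17 = 4420; cumulative 14820. Total 14820.
Difference: |7098 − 14820| = 7722.

7722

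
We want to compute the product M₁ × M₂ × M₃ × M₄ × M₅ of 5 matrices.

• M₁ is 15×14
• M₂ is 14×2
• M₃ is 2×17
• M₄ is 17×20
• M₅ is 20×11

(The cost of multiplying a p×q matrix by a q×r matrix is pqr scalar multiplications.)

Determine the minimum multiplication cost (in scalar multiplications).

Adjacent pairs: M₁M₂ = 15·14·2 = 420; M₂M₃ = 14·2·17 = 476; M₃M₄ = 2·17·20 = 680; M₄M₅ = 17·20·11 = 3740.
Length 3: M₁..M₃: k=1: 0+476+15·14·17=4046; k=2: 420+0+15·2·17=930 → min 930 | M₂..M₄: k=2: 0+680+14·2·20=1240; k=3: 476+0+14·17·20=5236 → min 1240 | M₃..M₅: k=3: 0+3740+2·17·11=4114; k=4: 680+0+2·20·11=1120 → min 1120.
Length 4: M₁..M₄: k=1: 0+1240+15·14·20=5440; k=2: 420+680+15·2·20=1700; k=3: 930+0+15·17·20=6030 → min 1700 | M₂..M₅: k=2: 0+1120+14·2·11=1428; k=3: 476+3740+14·17·11=6834; k=4: 1240+0+14·20·11=4320 → min 1428.
Length 5: M₁..M₅: k=1: 0+1428+15·14·11=3738; k=2: 420+1120+15·2·11=1870; k=3: 930+3740+15·17·11=7475; k=4: 1700+0+15·20·11=5000 → min 1870.
Optimal order: ((M₁ × M₂) × ((M₃ × M₄) × M₅)) with cost 1870.

1870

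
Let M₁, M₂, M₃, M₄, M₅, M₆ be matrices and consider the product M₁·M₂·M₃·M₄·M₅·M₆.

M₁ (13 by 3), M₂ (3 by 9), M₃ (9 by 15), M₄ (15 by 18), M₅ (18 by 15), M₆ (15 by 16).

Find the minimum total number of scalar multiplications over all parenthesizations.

3369

Adjacent pairs: M₁M₂ = 13·3·9 = 351; M₂M₃ = 3·9·15 = 405; M₃M₄ = 9·15·18 = 2430; M₄M₅ = 15·18·15 = 4050; M₅M₆ = 18·15·16 = 4320.
Length 3: M₁..M₃: k=1: 0+405+13·3·15=990; k=2: 351+0+13·9·15=2106 → min 990 | M₂..M₄: k=2: 0+2430+3·9·18=2916; k=3: 405+0+3·15·18=1215 → min 1215 | M₃..M₅: k=3: 0+4050+9·15·15=6075; k=4: 2430+0+9·18·15=4860 → min 4860 | M₄..M₆: k=4: 0+4320+15·18·16=8640; k=5: 4050+0+15·15·16=7650 → min 7650.
Length 4: M₁..M₄: k=1: 0+1215+13·3·18=1917; k=2: 351+2430+13·9·18=4887; k=3: 990+0+13·15·18=4500 → min 1917 | M₂..M₅: k=2: 0+4860+3·9·15=5265; k=3: 405+4050+3·15·15=5130; k=4: 1215+0+3·18·15=2025 → min 2025 | M₃..M₆: k=3: 0+7650+9·15·16=9810; k=4: 2430+4320+9·18·16=9342; k=5: 4860+0+9·15·16=7020 → min 7020.
Length 5: M₁..M₅: k=1: 0+2025+13·3·15=2610; k=2: 351+4860+13·9·15=6966; k=3: 990+4050+13·15·15=7965; k=4: 1917+0+13·18·15=5427 → min 2610 | M₂..M₆: k=2: 0+7020+3·9·16=7452; k=3: 405+7650+3·15·16=8775; k=4: 1215+4320+3·18·16=6399; k=5: 2025+0+3·15·16=2745 → min 2745.
Length 6: M₁..M₆: k=1: 0+2745+13·3·16=3369; k=2: 351+7020+13·9·16=9243; k=3: 990+7650+13·15·16=11760; k=4: 1917+4320+13·18·16=9981; k=5: 2610+0+13·15·16=5730 → min 3369.
Optimal order: (M₁·((((M₂·M₃)·M₄)·M₅)·M₆)) with cost 3369.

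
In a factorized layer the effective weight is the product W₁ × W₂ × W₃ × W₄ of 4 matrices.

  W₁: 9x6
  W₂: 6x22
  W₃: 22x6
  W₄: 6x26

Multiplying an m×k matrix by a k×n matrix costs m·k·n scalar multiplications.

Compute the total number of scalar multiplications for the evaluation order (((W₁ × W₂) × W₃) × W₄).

3780

(W₁ × W₂): 9×6 by 6×22 → 9×22, cost 9·6·22 = 1188
((W₁ × W₂) × W₃): 9×22 by 22×6 → 9×6, cost 9·22·6 = 1188; cumulative 2376
(((W₁ × W₂) × W₃) × W₄): 9×6 by 6×26 → 9×26, cost 9·6·26 = 1404; cumulative 3780
Total: 3780 scalar multiplications.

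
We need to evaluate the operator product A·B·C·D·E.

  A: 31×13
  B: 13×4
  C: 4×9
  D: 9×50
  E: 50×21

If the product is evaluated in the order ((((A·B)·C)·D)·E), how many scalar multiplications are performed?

(A·B): 31×13 by 13×4 → 31×4, cost 31·13·4 = 1612
((A·B)·C): 31×4 by 4×9 → 31×9, cost 31·4·9 = 1116; cumulative 2728
(((A·B)·C)·D): 31×9 by 9×50 → 31×50, cost 31·9·50 = 13950; cumulative 16678
((((A·B)·C)·D)·E): 31×50 by 50×21 → 31×21, cost 31·50·21 = 32550; cumulative 49228
Total: 49228 scalar multiplications.

49228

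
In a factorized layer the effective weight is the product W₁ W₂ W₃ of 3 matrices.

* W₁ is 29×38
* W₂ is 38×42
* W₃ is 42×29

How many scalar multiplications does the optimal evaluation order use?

Order (W₁ (W₂ W₃)): (W₂ W₃): 38×42 by 42×29 → 38×29, cost 38·42·29 = 46284; (W₁ (W₂ W₃)): 29×38 by 38×29 → 29×29, cost 29·38·29 = 31958; cumulative 78242. Total 78242.
Order ((W₁ W₂) W₃): (W₁ W₂): 29×38 by 38×42 → 29×42, cost 29·38·42 = 46284; ((W₁ W₂) W₃): 29×42 by 42×29 → 29×29, cost 29·42·29 = 35322; cumulative 81606. Total 81606.
Minimum: 78242.

78242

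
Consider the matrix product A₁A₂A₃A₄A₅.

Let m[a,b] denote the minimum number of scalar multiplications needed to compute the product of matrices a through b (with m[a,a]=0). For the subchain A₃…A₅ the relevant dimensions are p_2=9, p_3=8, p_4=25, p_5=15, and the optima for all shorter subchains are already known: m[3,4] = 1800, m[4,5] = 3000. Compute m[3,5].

m[3,5] = min over k∈[3,4] of m[3,k]+m[k+1,5]+p_{2}·p_k·p_{5}.
k=3: 0 + 3000 + 9·8·15 = 4080; k=4: 1800 + 0 + 9·25·15 = 5175.
Minimum: 4080 at k=3.

4080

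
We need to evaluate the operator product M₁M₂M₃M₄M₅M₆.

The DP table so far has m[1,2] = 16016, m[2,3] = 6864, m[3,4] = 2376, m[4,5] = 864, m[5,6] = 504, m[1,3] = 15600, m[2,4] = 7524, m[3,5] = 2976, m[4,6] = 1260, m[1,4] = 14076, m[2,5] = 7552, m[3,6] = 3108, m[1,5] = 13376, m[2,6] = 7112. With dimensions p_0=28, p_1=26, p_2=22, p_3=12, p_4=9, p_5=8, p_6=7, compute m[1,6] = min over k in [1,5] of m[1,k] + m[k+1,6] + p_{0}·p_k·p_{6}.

m[1,6] = min over k∈[1,5] of m[1,k]+m[k+1,6]+p_{0}·p_k·p_{6}.
k=1: 0 + 7112 + 28·26·7 = 12208; k=2: 16016 + 3108 + 28·22·7 = 23436; k=3: 15600 + 1260 + 28·12·7 = 19212; k=4: 14076 + 504 + 28·9·7 = 16344; k=5: 13376 + 0 + 28·8·7 = 14944.
Minimum: 12208 at k=1.

12208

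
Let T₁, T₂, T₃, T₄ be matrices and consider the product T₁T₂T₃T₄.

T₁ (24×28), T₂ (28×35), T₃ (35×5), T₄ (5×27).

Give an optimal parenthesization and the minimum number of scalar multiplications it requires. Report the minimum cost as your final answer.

Adjacent pairs: T₁T₂ = 24·28·35 = 23520; T₂T₃ = 28·35·5 = 4900; T₃T₄ = 35·5·27 = 4725.
Length 3: T₁..T₃: k=1: 0+4900+24·28·5=8260; k=2: 23520+0+24·35·5=27720 → min 8260 | T₂..T₄: k=2: 0+4725+28·35·27=31185; k=3: 4900+0+28·5·27=8680 → min 8680.
Length 4: T₁..T₄: k=1: 0+8680+24·28·27=26824; k=2: 23520+4725+24·35·27=50925; k=3: 8260+0+24·5·27=11500 → min 11500.
Optimal parenthesization: ((T₁(T₂T₃))T₄) with cost 11500.

11500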